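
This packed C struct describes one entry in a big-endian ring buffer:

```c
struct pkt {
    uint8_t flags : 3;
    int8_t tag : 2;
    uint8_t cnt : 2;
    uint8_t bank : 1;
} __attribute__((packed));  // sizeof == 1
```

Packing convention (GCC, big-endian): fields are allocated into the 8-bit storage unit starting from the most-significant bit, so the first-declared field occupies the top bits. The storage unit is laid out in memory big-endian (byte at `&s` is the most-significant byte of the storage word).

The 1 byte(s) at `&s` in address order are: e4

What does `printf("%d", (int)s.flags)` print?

7

[0]=0xe4 (big-endian) → word 0xe4
flags:3 @ bit 5 → (0xe4>>5)&0x7 = 0x7  ←
tag:2 @ bit 3 → (0xe4>>3)&0x3 = 0x0
cnt:2 @ bit 1 → (0xe4>>1)&0x3 = 0x2
bank:1 @ bit 0 → (0xe4>>0)&0x1 = 0x0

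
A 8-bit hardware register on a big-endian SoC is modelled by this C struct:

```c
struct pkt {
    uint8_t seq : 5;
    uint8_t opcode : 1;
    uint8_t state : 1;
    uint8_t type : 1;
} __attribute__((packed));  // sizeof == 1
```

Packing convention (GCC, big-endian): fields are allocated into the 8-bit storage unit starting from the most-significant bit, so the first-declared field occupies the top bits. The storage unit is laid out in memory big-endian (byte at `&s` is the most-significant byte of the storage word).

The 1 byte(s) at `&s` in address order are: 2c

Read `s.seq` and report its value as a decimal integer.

[0]=0x2c (big-endian) → word 0x2c
seq [3+:5] = (word>>3) & 0x1f = 5  ←
opcode [2+:1] = (word>>2) & 0x1 = 1
state [1+:1] = (word>>1) & 0x1 = 0
type [0+:1] = (word>>0) & 0x1 = 0

5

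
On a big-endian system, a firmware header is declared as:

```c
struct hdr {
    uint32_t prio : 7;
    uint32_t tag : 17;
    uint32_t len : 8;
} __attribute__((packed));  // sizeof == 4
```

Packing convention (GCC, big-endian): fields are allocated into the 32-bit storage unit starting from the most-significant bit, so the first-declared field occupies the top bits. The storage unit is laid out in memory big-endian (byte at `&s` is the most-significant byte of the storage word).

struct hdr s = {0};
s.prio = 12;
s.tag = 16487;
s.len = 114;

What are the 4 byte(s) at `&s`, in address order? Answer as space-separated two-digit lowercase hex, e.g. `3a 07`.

prio (7b) val=12 bits=0xc at bit 25: 0x18000000
tag (17b) val=16487 bits=0x4067 at bit 8: 0x18406700
len (8b) val=114 bits=0x72 at bit 0: 0x18406772
word = 0x18406772 → big-endian bytes:
  [0]=0x18  [1]=0x40  [2]=0x67  [3]=0x72

18 40 67 72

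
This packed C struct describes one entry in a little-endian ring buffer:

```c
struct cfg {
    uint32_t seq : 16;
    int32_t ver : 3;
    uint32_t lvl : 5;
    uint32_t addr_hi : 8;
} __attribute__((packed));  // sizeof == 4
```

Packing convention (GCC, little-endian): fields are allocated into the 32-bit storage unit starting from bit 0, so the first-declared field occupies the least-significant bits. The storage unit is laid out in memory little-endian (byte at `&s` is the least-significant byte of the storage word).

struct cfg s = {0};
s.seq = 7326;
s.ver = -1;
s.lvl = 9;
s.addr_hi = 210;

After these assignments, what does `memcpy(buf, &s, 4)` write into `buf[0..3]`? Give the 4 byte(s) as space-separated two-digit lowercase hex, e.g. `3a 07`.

seq (16b) val=7326 bits=0x1c9e at bit 0: 0x00001c9e
ver (3b) val=-1 bits=0x7 at bit 16: 0x00071c9e
lvl (5b) val=9 bits=0x9 at bit 19: 0x004f1c9e
addr_hi (8b) val=210 bits=0xd2 at bit 24: 0xd24f1c9e
word = 0xd24f1c9e → little-endian bytes:
  [0]=0x9e  [1]=0x1c  [2]=0x4f  [3]=0xd2

9e 1c 4f d2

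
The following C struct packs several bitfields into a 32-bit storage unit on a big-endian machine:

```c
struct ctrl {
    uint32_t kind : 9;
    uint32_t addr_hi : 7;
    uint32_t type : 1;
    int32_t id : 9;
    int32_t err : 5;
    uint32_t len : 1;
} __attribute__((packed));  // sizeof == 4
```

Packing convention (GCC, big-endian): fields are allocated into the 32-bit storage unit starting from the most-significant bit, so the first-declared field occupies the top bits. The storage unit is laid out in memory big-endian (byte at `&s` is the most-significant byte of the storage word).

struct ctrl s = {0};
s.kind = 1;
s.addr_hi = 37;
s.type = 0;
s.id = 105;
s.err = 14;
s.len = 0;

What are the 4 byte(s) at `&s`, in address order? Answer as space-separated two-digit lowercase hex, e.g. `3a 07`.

kind:9 = 1 → 0x1 << 23 → word 0x00800000
addr_hi:7 = 37 → 0x25 << 16 → word 0x00a50000
type:1 = 0 → 0x0 << 15 → word 0x00a50000
id:9 = 105 → 0x69 << 6 → word 0x00a51a40
err:5 = 14 → 0xe << 1 → word 0x00a51a5c
len:1 = 0 → 0x0 << 0 → word 0x00a51a5c
word = 0x00a51a5c → big-endian bytes:
  [0]=0x00  [1]=0xa5  [2]=0x1a  [3]=0x5c

00 a5 1a 5c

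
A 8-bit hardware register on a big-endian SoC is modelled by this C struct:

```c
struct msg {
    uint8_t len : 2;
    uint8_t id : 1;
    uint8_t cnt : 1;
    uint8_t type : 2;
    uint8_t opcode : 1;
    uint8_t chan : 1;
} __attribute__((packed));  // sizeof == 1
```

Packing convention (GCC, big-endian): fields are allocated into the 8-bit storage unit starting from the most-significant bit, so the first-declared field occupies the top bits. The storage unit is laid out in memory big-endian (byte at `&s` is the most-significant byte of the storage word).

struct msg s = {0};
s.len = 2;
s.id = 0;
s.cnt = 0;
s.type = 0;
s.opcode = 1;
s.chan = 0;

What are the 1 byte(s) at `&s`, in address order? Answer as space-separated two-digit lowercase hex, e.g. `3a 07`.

len (2b) val=2 bits=0x2 at bit 6: 0x80
id (1b) val=0 bits=0x0 at bit 5: 0x80
cnt (1b) val=0 bits=0x0 at bit 4: 0x80
type (2b) val=0 bits=0x0 at bit 2: 0x80
opcode (1b) val=1 bits=0x1 at bit 1: 0x82
chan (1b) val=0 bits=0x0 at bit 0: 0x82
word = 0x82 → big-endian bytes:
  [0]=0x82

82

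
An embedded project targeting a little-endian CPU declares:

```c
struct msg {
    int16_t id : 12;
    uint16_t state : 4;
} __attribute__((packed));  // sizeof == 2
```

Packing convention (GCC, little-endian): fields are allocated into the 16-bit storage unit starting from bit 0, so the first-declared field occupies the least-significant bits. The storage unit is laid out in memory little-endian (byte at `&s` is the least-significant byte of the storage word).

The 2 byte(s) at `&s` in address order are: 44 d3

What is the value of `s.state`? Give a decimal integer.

[0]=0x44 [1]=0xd3 (little-endian) → word 0xd344
id [0+:12] = (word>>0) & 0xfff = 836
state [12+:4] = (word>>12) & 0xf = 13  ←

13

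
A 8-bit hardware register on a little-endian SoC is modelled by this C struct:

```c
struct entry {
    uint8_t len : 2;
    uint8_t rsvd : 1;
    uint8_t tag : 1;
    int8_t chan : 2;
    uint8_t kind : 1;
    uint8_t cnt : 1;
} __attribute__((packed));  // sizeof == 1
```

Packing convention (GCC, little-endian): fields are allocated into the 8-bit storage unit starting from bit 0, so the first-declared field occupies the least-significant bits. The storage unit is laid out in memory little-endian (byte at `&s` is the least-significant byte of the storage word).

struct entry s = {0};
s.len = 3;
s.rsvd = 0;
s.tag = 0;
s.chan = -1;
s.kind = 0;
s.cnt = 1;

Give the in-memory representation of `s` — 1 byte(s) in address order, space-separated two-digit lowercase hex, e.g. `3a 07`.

b3

[0+:2] len=3 & 0x3 = 0x3; word=0x03
[2+:1] rsvd=0 & 0x1 = 0x0; word=0x03
[3+:1] tag=0 & 0x1 = 0x0; word=0x03
[4+:2] chan=-1 & 0x3 = 0x3; word=0x33
[6+:1] kind=0 & 0x1 = 0x0; word=0x33
[7+:1] cnt=1 & 0x1 = 0x1; word=0xb3
word = 0xb3 → little-endian bytes:
  [0]=0xb3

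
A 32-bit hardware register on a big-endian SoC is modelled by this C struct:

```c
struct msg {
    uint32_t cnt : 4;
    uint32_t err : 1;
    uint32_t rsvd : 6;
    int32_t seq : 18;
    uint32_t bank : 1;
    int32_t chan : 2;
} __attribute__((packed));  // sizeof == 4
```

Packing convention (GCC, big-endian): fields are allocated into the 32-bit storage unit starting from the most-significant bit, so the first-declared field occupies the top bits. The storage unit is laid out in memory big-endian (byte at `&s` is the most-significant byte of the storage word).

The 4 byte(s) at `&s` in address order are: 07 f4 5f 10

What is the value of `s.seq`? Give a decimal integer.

[0]=0x07 [1]=0xf4 [2]=0x5f [3]=0x10 (big-endian) → word 0x07f45f10
cnt:4 @ bit 28 → (0x07f45f10>>28)&0xf = 0x0
err:1 @ bit 27 → (0x07f45f10>>27)&0x1 = 0x0
rsvd:6 @ bit 21 → (0x07f45f10>>21)&0x3f = 0x3f
seq:18 @ bit 3 → (0x07f45f10>>3)&0x3ffff = 0x28be2  ←
bank:1 @ bit 2 → (0x07f45f10>>2)&0x1 = 0x0
chan:2 @ bit 0 → (0x07f45f10>>0)&0x3 = 0x0
seq signed 18b, MSB=1: 166882 - 262144 = -95262

-95262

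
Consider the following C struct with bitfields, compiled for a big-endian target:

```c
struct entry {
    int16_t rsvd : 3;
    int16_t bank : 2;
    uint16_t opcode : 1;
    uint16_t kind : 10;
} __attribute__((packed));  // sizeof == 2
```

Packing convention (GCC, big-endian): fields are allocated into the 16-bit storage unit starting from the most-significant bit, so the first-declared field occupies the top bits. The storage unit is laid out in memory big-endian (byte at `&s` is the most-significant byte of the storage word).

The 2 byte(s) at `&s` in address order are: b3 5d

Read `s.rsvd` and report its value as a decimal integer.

-3

[0]=0xb3 [1]=0x5d (big-endian) → word 0xb35d
rsvd:3 @ bit 13 → (0xb35d>>13)&0x7 = 0x5  ←
bank:2 @ bit 11 → (0xb35d>>11)&0x3 = 0x2
opcode:1 @ bit 10 → (0xb35d>>10)&0x1 = 0x0
kind:10 @ bit 0 → (0xb35d>>0)&0x3ff = 0x35d
rsvd signed 3b, MSB=1: 5 - 8 = -3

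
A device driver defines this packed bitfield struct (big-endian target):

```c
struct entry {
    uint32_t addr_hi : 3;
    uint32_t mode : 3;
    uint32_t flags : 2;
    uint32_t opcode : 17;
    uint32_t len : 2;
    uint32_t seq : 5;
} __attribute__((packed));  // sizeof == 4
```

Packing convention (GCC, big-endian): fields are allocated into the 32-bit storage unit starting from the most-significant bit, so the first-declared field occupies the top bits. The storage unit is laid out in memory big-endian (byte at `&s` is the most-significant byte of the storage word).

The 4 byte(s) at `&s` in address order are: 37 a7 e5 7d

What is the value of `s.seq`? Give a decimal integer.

[0]=0x37 [1]=0xa7 [2]=0xe5 [3]=0x7d (big-endian) → word 0x37a7e57d
addr_hi:3 @ bit 29 → (0x37a7e57d>>29)&0x7 = 0x1
mode:3 @ bit 26 → (0x37a7e57d>>26)&0x7 = 0x5
flags:2 @ bit 24 → (0x37a7e57d>>24)&0x3 = 0x3
opcode:17 @ bit 7 → (0x37a7e57d>>7)&0x1ffff = 0x14fca
len:2 @ bit 5 → (0x37a7e57d>>5)&0x3 = 0x3
seq:5 @ bit 0 → (0x37a7e57d>>0)&0x1f = 0x1d  ←

29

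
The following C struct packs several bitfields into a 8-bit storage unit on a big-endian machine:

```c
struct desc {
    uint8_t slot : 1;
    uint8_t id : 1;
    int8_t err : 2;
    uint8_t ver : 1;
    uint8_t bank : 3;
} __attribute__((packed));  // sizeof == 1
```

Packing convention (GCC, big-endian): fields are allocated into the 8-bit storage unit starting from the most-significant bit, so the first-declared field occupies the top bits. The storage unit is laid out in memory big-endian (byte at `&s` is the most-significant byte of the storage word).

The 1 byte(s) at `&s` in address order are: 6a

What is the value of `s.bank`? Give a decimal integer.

2

[0]=0x6a (big-endian) → word 0x6a
slot [7+:1] = (word>>7) & 0x1 = 0
id [6+:1] = (word>>6) & 0x1 = 1
err [4+:2] = (word>>4) & 0x3 = 2
ver [3+:1] = (word>>3) & 0x1 = 1
bank [0+:3] = (word>>0) & 0x7 = 2  ←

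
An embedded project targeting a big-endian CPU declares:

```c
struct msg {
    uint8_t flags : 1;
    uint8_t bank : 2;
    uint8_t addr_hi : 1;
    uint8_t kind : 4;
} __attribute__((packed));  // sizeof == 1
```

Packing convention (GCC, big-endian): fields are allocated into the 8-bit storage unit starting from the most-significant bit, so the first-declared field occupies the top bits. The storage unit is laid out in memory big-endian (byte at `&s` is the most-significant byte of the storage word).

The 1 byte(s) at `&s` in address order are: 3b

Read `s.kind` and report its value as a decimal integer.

[0]=0x3b (big-endian) → word 0x3b
flags:1 @ bit 7 → (0x3b>>7)&0x1 = 0x0
bank:2 @ bit 5 → (0x3b>>5)&0x3 = 0x1
addr_hi:1 @ bit 4 → (0x3b>>4)&0x1 = 0x1
kind:4 @ bit 0 → (0x3b>>0)&0xf = 0xb  ←

11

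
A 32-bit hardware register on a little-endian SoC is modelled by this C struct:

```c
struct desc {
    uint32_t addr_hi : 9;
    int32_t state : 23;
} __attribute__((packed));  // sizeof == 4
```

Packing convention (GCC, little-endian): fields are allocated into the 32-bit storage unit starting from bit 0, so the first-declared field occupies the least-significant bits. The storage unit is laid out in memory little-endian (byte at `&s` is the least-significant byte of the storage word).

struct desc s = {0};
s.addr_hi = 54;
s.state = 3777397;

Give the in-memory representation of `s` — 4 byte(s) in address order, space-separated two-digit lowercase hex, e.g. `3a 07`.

addr_hi (9b) val=54 bits=0x36 at bit 0: 0x00000036
state (23b) val=3777397 bits=0x39a375 at bit 9: 0x7346ea36
word = 0x7346ea36 → little-endian bytes:
  [0]=0x36  [1]=0xea  [2]=0x46  [3]=0x73

36 ea 46 73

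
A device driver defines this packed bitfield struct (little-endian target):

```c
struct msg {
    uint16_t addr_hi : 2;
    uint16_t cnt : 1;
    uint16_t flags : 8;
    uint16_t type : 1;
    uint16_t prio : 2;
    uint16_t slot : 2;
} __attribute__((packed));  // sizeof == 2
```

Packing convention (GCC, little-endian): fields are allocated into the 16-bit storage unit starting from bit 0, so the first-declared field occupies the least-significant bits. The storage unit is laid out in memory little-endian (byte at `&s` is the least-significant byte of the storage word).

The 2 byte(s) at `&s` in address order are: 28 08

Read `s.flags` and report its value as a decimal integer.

[0]=0x28 [1]=0x08 (little-endian) → word 0x0828
addr_hi [0+:2] = (word>>0) & 0x3 = 0
cnt [2+:1] = (word>>2) & 0x1 = 0
flags [3+:8] = (word>>3) & 0xff = 5  ←
type [11+:1] = (word>>11) & 0x1 = 1
prio [12+:2] = (word>>12) & 0x3 = 0
slot [14+:2] = (word>>14) & 0x3 = 0

5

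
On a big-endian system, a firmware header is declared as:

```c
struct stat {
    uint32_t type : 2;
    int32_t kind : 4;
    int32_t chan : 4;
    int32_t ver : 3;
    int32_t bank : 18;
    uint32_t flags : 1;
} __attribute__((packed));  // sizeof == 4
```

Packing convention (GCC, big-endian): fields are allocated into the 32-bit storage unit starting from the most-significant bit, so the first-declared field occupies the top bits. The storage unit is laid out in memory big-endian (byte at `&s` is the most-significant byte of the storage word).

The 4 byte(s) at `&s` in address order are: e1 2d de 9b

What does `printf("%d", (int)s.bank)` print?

-69811

[0]=0xe1 [1]=0x2d [2]=0xde [3]=0x9b (big-endian) → word 0xe12dde9b
type [30+:2] = (word>>30) & 0x3 = 3
kind [26+:4] = (word>>26) & 0xf = 8
chan [22+:4] = (word>>22) & 0xf = 4
ver [19+:3] = (word>>19) & 0x7 = 5
bank [1+:18] = (word>>1) & 0x3ffff = 192333  ←
flags [0+:1] = (word>>0) & 0x1 = 1
bank signed 18b, MSB=1: 192333 - 262144 = -69811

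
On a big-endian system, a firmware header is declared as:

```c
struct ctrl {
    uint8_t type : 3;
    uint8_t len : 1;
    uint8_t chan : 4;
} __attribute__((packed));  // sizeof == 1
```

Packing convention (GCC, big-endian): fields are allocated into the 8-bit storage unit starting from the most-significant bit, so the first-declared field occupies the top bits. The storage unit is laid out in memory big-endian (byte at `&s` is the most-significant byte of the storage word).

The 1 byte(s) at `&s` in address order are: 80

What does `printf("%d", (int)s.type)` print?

4

[0]=0x80 (big-endian) → word 0x80
type:3 @ bit 5 → (0x80>>5)&0x7 = 0x4  ←
len:1 @ bit 4 → (0x80>>4)&0x1 = 0x0
chan:4 @ bit 0 → (0x80>>0)&0xf = 0x0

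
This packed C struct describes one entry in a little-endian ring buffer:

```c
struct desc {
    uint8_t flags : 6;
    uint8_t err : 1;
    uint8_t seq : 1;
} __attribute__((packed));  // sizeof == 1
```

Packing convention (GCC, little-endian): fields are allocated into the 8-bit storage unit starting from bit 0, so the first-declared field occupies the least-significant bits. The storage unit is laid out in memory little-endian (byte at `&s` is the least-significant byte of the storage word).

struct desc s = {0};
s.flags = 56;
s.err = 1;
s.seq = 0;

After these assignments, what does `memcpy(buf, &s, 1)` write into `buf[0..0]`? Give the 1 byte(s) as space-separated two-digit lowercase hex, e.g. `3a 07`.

78

[0+:6] flags=56 & 0x3f = 0x38; word=0x38
[6+:1] err=1 & 0x1 = 0x1; word=0x78
[7+:1] seq=0 & 0x1 = 0x0; word=0x78
word = 0x78 → little-endian bytes:
  [0]=0x78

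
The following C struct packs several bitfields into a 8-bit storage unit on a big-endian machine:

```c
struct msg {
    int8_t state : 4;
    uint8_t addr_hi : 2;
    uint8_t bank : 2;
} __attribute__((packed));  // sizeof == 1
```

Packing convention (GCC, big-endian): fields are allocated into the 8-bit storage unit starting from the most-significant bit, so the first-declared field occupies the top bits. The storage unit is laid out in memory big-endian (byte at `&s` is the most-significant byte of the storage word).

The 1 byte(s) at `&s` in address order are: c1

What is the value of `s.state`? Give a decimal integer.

[0]=0xc1 (big-endian) → word 0xc1
state [4+:4] = (word>>4) & 0xf = 12  ←
addr_hi [2+:2] = (word>>2) & 0x3 = 0
bank [0+:2] = (word>>0) & 0x3 = 1
state signed 4b, MSB=1: 12 - 16 = -4

-4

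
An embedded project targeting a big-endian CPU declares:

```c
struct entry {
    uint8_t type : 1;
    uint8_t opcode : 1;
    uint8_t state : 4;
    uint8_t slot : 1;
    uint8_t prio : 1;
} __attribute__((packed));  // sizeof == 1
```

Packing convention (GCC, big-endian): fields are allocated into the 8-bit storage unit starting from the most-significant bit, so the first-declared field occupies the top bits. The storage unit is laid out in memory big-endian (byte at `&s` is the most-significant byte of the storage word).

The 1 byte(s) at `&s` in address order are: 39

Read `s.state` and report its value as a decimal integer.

14

[0]=0x39 (big-endian) → word 0x39
type [7+:1] = (word>>7) & 0x1 = 0
opcode [6+:1] = (word>>6) & 0x1 = 0
state [2+:4] = (word>>2) & 0xf = 14  ←
slot [1+:1] = (word>>1) & 0x1 = 0
prio [0+:1] = (word>>0) & 0x1 = 1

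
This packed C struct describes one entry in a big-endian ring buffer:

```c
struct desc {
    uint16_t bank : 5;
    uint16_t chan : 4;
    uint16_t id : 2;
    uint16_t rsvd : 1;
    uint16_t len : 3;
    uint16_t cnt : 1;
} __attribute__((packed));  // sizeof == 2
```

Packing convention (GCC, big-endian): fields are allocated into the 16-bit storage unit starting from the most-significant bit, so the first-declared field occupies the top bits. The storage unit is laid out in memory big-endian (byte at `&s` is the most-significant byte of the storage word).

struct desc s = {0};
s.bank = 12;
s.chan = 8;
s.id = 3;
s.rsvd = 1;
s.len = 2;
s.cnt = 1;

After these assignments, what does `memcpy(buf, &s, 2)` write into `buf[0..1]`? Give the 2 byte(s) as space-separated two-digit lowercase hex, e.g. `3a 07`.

bank:5 = 12 → 0xc << 11 → word 0x6000
chan:4 = 8 → 0x8 << 7 → word 0x6400
id:2 = 3 → 0x3 << 5 → word 0x6460
rsvd:1 = 1 → 0x1 << 4 → word 0x6470
len:3 = 2 → 0x2 << 1 → word 0x6474
cnt:1 = 1 → 0x1 << 0 → word 0x6475
word = 0x6475 → big-endian bytes:
  [0]=0x64  [1]=0x75

64 75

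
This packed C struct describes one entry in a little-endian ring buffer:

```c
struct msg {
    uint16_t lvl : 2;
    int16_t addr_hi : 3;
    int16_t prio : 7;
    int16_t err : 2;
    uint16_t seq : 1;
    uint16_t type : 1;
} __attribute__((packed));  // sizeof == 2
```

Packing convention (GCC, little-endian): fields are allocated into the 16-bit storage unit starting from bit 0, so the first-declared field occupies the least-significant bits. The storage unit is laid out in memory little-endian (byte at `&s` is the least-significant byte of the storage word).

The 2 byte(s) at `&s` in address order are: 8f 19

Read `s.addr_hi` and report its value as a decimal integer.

3

[0]=0x8f [1]=0x19 (little-endian) → word 0x198f
lvl:2 @ bit 0 → (0x198f>>0)&0x3 = 0x3
addr_hi:3 @ bit 2 → (0x198f>>2)&0x7 = 0x3  ←
prio:7 @ bit 5 → (0x198f>>5)&0x7f = 0x4c
err:2 @ bit 12 → (0x198f>>12)&0x3 = 0x1
seq:1 @ bit 14 → (0x198f>>14)&0x1 = 0x0
type:1 @ bit 15 → (0x198f>>15)&0x1 = 0x0
addr_hi signed 3b, MSB=0: value = 3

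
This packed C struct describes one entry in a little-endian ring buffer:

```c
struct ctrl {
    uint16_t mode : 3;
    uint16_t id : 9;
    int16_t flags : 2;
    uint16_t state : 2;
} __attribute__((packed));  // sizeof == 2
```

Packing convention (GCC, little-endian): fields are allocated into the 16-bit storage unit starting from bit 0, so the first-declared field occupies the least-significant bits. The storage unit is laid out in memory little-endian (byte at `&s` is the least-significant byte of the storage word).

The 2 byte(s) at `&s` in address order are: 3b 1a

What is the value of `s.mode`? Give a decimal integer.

3

[0]=0x3b [1]=0x1a (little-endian) → word 0x1a3b
mode [0+:3] = (word>>0) & 0x7 = 3  ←
id [3+:9] = (word>>3) & 0x1ff = 327
flags [12+:2] = (word>>12) & 0x3 = 1
state [14+:2] = (word>>14) & 0x3 = 0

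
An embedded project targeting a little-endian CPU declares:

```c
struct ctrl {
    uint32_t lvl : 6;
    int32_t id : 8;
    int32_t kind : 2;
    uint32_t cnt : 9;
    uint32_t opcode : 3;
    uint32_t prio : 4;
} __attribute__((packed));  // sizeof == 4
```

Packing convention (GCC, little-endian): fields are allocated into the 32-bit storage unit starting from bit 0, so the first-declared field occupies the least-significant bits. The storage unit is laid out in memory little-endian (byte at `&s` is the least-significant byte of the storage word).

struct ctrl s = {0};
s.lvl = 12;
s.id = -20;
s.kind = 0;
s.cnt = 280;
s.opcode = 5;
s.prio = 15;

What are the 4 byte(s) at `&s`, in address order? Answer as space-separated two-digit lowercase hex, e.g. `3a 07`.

[0+:6] lvl=12 & 0x3f = 0xc; word=0x0000000c
[6+:8] id=-20 & 0xff = 0xec; word=0x00003b0c
[14+:2] kind=0 & 0x3 = 0x0; word=0x00003b0c
[16+:9] cnt=280 & 0x1ff = 0x118; word=0x01183b0c
[25+:3] opcode=5 & 0x7 = 0x5; word=0x0b183b0c
[28+:4] prio=15 & 0xf = 0xf; word=0xfb183b0c
word = 0xfb183b0c → little-endian bytes:
  [0]=0x0c  [1]=0x3b  [2]=0x18  [3]=0xfb

0c 3b 18 fb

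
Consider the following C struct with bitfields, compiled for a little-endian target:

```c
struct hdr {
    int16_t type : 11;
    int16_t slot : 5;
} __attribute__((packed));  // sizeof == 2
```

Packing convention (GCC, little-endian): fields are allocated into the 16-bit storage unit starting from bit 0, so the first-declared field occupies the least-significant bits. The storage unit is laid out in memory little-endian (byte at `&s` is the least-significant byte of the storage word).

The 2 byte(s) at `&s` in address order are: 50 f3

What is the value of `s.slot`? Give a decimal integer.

-2

[0]=0x50 [1]=0xf3 (little-endian) → word 0xf350
type:11 @ bit 0 → (0xf350>>0)&0x7ff = 0x350
slot:5 @ bit 11 → (0xf350>>11)&0x1f = 0x1e  ←
slot signed 5b, MSB=1: 30 - 32 = -2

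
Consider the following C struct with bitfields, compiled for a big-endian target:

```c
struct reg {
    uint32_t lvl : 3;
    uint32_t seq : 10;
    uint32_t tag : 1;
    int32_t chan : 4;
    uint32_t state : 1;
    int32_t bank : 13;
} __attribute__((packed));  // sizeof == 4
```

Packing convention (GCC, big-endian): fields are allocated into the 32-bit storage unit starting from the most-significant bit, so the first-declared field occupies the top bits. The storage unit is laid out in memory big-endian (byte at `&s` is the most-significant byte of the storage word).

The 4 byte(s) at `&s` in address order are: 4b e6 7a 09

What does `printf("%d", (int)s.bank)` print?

[0]=0x4b [1]=0xe6 [2]=0x7a [3]=0x09 (big-endian) → word 0x4be67a09
lvl:3 @ bit 29 → (0x4be67a09>>29)&0x7 = 0x2
seq:10 @ bit 19 → (0x4be67a09>>19)&0x3ff = 0x17c
tag:1 @ bit 18 → (0x4be67a09>>18)&0x1 = 0x1
chan:4 @ bit 14 → (0x4be67a09>>14)&0xf = 0x9
state:1 @ bit 13 → (0x4be67a09>>13)&0x1 = 0x1
bank:13 @ bit 0 → (0x4be67a09>>0)&0x1fff = 0x1a09  ←
bank signed 13b, MSB=1: 6665 - 8192 = -1527

-1527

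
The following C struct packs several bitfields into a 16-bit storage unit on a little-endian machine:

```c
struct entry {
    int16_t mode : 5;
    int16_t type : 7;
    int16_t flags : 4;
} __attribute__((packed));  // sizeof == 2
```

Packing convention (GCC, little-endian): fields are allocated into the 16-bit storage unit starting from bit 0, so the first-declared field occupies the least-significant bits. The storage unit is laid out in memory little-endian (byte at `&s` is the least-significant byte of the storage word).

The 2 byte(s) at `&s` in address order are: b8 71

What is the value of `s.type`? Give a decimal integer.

13

[0]=0xb8 [1]=0x71 (little-endian) → word 0x71b8
mode [0+:5] = (word>>0) & 0x1f = 24
type [5+:7] = (word>>5) & 0x7f = 13  ←
flags [12+:4] = (word>>12) & 0xf = 7
type signed 7b, MSB=0: value = 13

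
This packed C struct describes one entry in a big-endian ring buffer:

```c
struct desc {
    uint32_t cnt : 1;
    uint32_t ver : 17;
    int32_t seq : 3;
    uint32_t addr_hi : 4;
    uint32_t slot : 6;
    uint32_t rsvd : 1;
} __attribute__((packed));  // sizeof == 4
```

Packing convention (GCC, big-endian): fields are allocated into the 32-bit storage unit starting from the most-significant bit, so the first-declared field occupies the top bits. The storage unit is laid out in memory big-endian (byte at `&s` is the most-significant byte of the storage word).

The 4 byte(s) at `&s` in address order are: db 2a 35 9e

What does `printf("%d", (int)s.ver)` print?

93352

[0]=0xdb [1]=0x2a [2]=0x35 [3]=0x9e (big-endian) → word 0xdb2a359e
cnt:1 @ bit 31 → (0xdb2a359e>>31)&0x1 = 0x1
ver:17 @ bit 14 → (0xdb2a359e>>14)&0x1ffff = 0x16ca8  ←
seq:3 @ bit 11 → (0xdb2a359e>>11)&0x7 = 0x6
addr_hi:4 @ bit 7 → (0xdb2a359e>>7)&0xf = 0xb
slot:6 @ bit 1 → (0xdb2a359e>>1)&0x3f = 0xf
rsvd:1 @ bit 0 → (0xdb2a359e>>0)&0x1 = 0x0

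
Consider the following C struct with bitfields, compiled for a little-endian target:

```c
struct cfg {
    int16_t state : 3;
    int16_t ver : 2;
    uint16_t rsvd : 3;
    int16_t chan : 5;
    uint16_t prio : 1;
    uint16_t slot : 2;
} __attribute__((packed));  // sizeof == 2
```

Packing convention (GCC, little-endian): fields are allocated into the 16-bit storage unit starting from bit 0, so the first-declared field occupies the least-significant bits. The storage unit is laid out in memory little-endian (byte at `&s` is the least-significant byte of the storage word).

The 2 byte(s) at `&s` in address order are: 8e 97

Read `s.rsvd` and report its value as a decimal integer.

4

[0]=0x8e [1]=0x97 (little-endian) → word 0x978e
state [0+:3] = (word>>0) & 0x7 = 6
ver [3+:2] = (word>>3) & 0x3 = 1
rsvd [5+:3] = (word>>5) & 0x7 = 4  ←
chan [8+:5] = (word>>8) & 0x1f = 23
prio [13+:1] = (word>>13) & 0x1 = 0
slot [14+:2] = (word>>14) & 0x3 = 2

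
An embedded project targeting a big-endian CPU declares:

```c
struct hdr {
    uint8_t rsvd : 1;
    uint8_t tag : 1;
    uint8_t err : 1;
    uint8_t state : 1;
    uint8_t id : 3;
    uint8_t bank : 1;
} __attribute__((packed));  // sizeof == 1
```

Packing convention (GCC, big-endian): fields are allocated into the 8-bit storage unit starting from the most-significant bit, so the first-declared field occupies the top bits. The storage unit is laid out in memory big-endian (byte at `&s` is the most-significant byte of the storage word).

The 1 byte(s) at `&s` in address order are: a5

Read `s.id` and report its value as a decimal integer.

2

[0]=0xa5 (big-endian) → word 0xa5
rsvd:1 @ bit 7 → (0xa5>>7)&0x1 = 0x1
tag:1 @ bit 6 → (0xa5>>6)&0x1 = 0x0
err:1 @ bit 5 → (0xa5>>5)&0x1 = 0x1
state:1 @ bit 4 → (0xa5>>4)&0x1 = 0x0
id:3 @ bit 1 → (0xa5>>1)&0x7 = 0x2  ←
bank:1 @ bit 0 → (0xa5>>0)&0x1 = 0x1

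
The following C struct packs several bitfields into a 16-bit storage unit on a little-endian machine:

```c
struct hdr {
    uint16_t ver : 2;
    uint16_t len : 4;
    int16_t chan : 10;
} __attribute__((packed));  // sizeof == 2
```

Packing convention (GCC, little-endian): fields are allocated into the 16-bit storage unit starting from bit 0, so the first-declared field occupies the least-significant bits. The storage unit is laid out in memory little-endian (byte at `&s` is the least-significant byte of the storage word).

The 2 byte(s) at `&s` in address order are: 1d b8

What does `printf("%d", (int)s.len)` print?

7

[0]=0x1d [1]=0xb8 (little-endian) → word 0xb81d
ver [0+:2] = (word>>0) & 0x3 = 1
len [2+:4] = (word>>2) & 0xf = 7  ←
chan [6+:10] = (word>>6) & 0x3ff = 736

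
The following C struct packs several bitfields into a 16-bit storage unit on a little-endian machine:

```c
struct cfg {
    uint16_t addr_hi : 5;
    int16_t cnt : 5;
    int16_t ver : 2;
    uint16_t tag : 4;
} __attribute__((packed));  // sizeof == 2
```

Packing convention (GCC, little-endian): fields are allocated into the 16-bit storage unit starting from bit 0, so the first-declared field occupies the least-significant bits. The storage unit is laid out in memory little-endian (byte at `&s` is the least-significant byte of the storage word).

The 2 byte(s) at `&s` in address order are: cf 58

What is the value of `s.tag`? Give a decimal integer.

[0]=0xcf [1]=0x58 (little-endian) → word 0x58cf
addr_hi [0+:5] = (word>>0) & 0x1f = 15
cnt [5+:5] = (word>>5) & 0x1f = 6
ver [10+:2] = (word>>10) & 0x3 = 2
tag [12+:4] = (word>>12) & 0xf = 5  ←

5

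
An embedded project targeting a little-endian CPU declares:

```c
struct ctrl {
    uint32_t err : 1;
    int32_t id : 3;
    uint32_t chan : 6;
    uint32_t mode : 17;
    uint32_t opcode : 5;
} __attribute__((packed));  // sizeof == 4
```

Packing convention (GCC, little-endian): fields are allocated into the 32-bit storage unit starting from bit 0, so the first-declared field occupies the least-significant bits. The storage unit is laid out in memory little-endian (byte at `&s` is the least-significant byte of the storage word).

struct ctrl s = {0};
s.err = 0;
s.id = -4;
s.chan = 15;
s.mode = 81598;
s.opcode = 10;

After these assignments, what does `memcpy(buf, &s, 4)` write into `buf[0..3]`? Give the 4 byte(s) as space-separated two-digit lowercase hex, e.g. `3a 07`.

f8 f8 fa 54

err (1b) val=0 bits=0x0 at bit 0: 0x00000000
id (3b) val=-4 bits=0x4 at bit 1: 0x00000008
chan (6b) val=15 bits=0xf at bit 4: 0x000000f8
mode (17b) val=81598 bits=0x13ebe at bit 10: 0x04faf8f8
opcode (5b) val=10 bits=0xa at bit 27: 0x54faf8f8
word = 0x54faf8f8 → little-endian bytes:
  [0]=0xf8  [1]=0xf8  [2]=0xfa  [3]=0x54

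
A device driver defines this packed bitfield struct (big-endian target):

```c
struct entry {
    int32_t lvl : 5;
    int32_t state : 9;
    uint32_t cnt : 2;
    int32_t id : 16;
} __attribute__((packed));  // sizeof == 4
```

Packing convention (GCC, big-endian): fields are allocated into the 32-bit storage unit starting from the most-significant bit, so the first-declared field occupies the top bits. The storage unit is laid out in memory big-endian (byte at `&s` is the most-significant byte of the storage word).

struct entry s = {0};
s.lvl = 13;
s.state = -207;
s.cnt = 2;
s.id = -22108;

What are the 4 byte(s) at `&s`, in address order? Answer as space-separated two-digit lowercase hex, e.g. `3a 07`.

6c c6 a9 a4

lvl:5 = 13 → 0xd << 27 → word 0x68000000
state:9 = -207 → 0x131 << 18 → word 0x6cc40000
cnt:2 = 2 → 0x2 << 16 → word 0x6cc60000
id:16 = -22108 → 0xa9a4 << 0 → word 0x6cc6a9a4
word = 0x6cc6a9a4 → big-endian bytes:
  [0]=0x6c  [1]=0xc6  [2]=0xa9  [3]=0xa4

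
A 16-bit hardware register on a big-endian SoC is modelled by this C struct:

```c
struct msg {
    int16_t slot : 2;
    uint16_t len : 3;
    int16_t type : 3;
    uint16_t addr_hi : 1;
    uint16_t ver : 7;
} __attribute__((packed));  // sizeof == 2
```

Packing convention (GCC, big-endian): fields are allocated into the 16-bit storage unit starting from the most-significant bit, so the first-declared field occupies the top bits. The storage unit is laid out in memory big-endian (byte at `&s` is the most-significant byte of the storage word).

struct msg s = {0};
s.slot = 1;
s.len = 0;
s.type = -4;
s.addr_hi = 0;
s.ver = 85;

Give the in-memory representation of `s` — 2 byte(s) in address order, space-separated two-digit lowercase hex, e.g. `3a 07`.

slot (2b) val=1 bits=0x1 at bit 14: 0x4000
len (3b) val=0 bits=0x0 at bit 11: 0x4000
type (3b) val=-4 bits=0x4 at bit 8: 0x4400
addr_hi (1b) val=0 bits=0x0 at bit 7: 0x4400
ver (7b) val=85 bits=0x55 at bit 0: 0x4455
word = 0x4455 → big-endian bytes:
  [0]=0x44  [1]=0x55

44 55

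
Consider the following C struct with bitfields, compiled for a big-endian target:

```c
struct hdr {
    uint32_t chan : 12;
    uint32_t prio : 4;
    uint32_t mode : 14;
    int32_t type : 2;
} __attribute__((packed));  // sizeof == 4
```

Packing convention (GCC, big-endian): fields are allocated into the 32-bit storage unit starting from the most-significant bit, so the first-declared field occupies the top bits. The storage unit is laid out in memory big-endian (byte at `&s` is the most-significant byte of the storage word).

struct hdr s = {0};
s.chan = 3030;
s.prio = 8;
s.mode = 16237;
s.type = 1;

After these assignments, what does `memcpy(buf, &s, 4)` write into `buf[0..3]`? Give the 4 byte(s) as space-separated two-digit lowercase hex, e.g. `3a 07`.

chan:12 = 3030 → 0xbd6 << 20 → word 0xbd600000
prio:4 = 8 → 0x8 << 16 → word 0xbd680000
mode:14 = 16237 → 0x3f6d << 2 → word 0xbd68fdb4
type:2 = 1 → 0x1 << 0 → word 0xbd68fdb5
word = 0xbd68fdb5 → big-endian bytes:
  [0]=0xbd  [1]=0x68  [2]=0xfd  [3]=0xb5

bd 68 fd b5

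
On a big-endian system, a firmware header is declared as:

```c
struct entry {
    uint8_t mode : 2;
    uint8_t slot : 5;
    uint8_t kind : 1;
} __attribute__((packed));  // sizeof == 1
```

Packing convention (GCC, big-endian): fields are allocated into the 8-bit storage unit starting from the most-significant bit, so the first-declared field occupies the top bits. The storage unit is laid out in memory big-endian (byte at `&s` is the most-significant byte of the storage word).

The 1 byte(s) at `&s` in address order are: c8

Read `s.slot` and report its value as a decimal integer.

[0]=0xc8 (big-endian) → word 0xc8
mode [6+:2] = (word>>6) & 0x3 = 3
slot [1+:5] = (word>>1) & 0x1f = 4  ←
kind [0+:1] = (word>>0) & 0x1 = 0

4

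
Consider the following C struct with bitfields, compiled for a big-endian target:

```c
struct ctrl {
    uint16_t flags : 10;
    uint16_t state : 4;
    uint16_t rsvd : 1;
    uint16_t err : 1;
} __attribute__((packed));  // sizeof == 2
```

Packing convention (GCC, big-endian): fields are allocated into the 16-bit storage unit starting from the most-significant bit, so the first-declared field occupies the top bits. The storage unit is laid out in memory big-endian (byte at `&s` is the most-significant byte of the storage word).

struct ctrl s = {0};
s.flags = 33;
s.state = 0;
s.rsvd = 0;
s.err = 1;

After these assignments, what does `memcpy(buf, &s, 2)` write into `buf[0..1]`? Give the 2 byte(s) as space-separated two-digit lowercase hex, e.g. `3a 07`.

08 41

flags:10 = 33 → 0x21 << 6 → word 0x0840
state:4 = 0 → 0x0 << 2 → word 0x0840
rsvd:1 = 0 → 0x0 << 1 → word 0x0840
err:1 = 1 → 0x1 << 0 → word 0x0841
word = 0x0841 → big-endian bytes:
  [0]=0x08  [1]=0x41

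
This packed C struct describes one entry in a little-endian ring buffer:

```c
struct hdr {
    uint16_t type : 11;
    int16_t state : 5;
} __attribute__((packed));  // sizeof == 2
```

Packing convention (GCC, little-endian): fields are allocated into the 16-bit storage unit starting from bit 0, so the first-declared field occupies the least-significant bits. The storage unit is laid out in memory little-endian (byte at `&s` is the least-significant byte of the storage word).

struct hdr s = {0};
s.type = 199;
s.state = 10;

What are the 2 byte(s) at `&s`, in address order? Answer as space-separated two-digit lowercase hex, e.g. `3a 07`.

[0+:11] type=199 & 0x7ff = 0xc7; word=0x00c7
[11+:5] state=10 & 0x1f = 0xa; word=0x50c7
word = 0x50c7 → little-endian bytes:
  [0]=0xc7  [1]=0x50

c7 50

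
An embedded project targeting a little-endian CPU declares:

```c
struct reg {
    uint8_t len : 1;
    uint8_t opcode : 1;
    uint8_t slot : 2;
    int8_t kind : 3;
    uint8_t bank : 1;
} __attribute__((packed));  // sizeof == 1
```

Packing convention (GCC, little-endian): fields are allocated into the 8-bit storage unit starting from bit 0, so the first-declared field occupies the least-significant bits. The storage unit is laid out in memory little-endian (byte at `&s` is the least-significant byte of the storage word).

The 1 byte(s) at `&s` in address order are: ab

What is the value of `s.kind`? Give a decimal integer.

2

[0]=0xab (little-endian) → word 0xab
len [0+:1] = (word>>0) & 0x1 = 1
opcode [1+:1] = (word>>1) & 0x1 = 1
slot [2+:2] = (word>>2) & 0x3 = 2
kind [4+:3] = (word>>4) & 0x7 = 2  ←
bank [7+:1] = (word>>7) & 0x1 = 1
kind signed 3b, MSB=0: value = 2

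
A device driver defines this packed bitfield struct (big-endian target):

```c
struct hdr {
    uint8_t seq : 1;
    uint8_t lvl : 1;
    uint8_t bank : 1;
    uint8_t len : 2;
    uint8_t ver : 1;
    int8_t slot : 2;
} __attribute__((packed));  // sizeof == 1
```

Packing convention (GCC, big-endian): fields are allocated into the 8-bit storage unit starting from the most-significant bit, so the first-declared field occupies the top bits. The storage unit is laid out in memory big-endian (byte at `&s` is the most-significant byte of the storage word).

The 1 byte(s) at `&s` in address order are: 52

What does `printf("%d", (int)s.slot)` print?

-2

[0]=0x52 (big-endian) → word 0x52
seq:1 @ bit 7 → (0x52>>7)&0x1 = 0x0
lvl:1 @ bit 6 → (0x52>>6)&0x1 = 0x1
bank:1 @ bit 5 → (0x52>>5)&0x1 = 0x0
len:2 @ bit 3 → (0x52>>3)&0x3 = 0x2
ver:1 @ bit 2 → (0x52>>2)&0x1 = 0x0
slot:2 @ bit 0 → (0x52>>0)&0x3 = 0x2  ←
slot signed 2b, MSB=1: 2 - 4 = -2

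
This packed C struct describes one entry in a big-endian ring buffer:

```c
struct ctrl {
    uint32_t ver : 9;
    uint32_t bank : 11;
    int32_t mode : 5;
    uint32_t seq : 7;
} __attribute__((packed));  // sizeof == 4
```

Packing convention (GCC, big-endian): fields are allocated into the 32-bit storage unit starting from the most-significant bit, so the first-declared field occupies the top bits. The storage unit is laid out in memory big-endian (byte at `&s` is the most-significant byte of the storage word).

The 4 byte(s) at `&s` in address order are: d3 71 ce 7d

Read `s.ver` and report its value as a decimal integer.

422

[0]=0xd3 [1]=0x71 [2]=0xce [3]=0x7d (big-endian) → word 0xd371ce7d
ver:9 @ bit 23 → (0xd371ce7d>>23)&0x1ff = 0x1a6  ←
bank:11 @ bit 12 → (0xd371ce7d>>12)&0x7ff = 0x71c
mode:5 @ bit 7 → (0xd371ce7d>>7)&0x1f = 0x1c
seq:7 @ bit 0 → (0xd371ce7d>>0)&0x7f = 0x7d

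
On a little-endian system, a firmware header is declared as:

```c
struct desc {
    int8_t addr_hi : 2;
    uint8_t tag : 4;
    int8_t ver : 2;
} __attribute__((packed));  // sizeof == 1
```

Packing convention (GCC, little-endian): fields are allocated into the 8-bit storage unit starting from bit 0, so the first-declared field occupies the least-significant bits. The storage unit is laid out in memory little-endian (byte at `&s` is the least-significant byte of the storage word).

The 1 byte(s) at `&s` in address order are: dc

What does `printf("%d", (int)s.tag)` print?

[0]=0xdc (little-endian) → word 0xdc
addr_hi [0+:2] = (word>>0) & 0x3 = 0
tag [2+:4] = (word>>2) & 0xf = 7  ←
ver [6+:2] = (word>>6) & 0x3 = 3

7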